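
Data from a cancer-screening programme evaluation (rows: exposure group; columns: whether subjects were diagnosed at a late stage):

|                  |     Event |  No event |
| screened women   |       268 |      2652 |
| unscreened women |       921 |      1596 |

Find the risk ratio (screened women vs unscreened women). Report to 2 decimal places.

risk, screened women = 268/2920 = 0.0918
risk, unscreened women = 921/2517 = 0.3659
RR = 0.0918 / 0.3659 = 0.25

RR = 0.25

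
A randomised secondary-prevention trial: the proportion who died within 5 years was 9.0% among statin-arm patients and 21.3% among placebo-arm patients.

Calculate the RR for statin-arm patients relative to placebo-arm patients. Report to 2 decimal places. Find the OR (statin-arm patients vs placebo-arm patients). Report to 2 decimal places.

RR = 0.42; OR = 0.37

RR = 0.0900 / 0.2130 = 0.42
odds, statin-arm patients = 0.0900/0.9100 = 0.0989
odds, placebo-arm patients = 0.2130/0.7870 = 0.2706
OR = 0.0989 / 0.2706 = 0.37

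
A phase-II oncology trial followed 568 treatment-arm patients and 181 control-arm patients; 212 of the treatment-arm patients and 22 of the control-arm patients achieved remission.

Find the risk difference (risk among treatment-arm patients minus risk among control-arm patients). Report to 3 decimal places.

RD: 0.252

risk, treatment-arm patients = 212/568 = 0.3732
risk, control-arm patients = 22/181 = 0.1215
risk difference = 0.3732 − 0.1215 = 0.252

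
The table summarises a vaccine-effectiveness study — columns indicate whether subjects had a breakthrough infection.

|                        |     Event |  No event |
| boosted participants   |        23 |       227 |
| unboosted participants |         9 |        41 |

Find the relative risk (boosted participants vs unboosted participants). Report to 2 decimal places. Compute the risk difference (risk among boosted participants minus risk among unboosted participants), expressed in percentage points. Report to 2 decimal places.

risk, boosted participants = 23/250 = 0.0920
risk, unboosted participants = 9/50 = 0.1800
RR = 0.0920 / 0.1800 = 0.51
risk difference = 0.0920 − 0.1800 = -0.0880 → -8.80 percentage points

RR = 0.51; RD = -8.80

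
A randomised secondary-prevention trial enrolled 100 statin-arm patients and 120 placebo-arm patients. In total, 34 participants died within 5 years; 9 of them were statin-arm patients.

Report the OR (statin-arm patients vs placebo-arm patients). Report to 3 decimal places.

0.376

statin-arm patients without the outcome: 100 − 9 = 91
placebo-arm patients with the outcome: 34 − 9 = 25
placebo-arm patients without the outcome: 120 − 25 = 95
OR = (9 × 95) / (91 × 25) = 855/2275 ≈ 0.376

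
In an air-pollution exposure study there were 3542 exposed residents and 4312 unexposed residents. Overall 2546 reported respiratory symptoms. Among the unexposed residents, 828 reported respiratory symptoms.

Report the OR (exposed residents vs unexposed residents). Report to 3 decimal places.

exposed residents with the outcome: 2546 − 828 = 1718
exposed residents without the outcome: 3542 − 1718 = 1824
unexposed residents without the outcome: 4312 − 828 = 3484
odds, exposed residents = 1718/1824 = 0.9419
odds, unexposed residents = 828/3484 = 0.2377
OR = 0.9419 / 0.2377 = 3.963

OR ≈ 3.963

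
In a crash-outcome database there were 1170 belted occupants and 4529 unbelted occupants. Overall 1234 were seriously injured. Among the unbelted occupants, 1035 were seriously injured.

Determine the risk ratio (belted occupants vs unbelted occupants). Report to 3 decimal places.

RR = 0.744

belted occupants with the outcome: 1234 − 1035 = 199
belted occupants without the outcome: 1170 − 199 = 971
unbelted occupants without the outcome: 4529 − 1035 = 3494
risk, belted occupants = 199/1170 = 0.1701
risk, unbelted occupants = 1035/4529 = 0.2285
RR = 0.1701 / 0.2285 = 0.744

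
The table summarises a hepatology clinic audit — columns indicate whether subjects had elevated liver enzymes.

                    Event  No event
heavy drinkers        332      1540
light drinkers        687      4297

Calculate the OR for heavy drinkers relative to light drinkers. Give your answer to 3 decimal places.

OR = (332 × 4297) / (1540 × 687) = 1426604/1057980 ≈ 1.348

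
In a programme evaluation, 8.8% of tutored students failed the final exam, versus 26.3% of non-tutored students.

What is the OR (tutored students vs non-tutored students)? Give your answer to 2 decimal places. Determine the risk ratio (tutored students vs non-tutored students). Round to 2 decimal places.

odds, tutored students = 0.0880/0.9120 = 0.0965
odds, non-tutored students = 0.2630/0.7370 = 0.3569
OR = 0.0965 / 0.3569 = 0.27
RR = 0.0880 / 0.2630 = 0.33

OR = 0.27; RR = 0.33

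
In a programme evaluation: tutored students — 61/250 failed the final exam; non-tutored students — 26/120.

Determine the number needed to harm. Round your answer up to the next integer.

risk, tutored students = 61/250 = 0.244000
risk, non-tutored students = 26/120 = 0.216667
absolute risk difference = 0.027333
1 / 0.027333 = 36.586 → round up → 37

NNH = 37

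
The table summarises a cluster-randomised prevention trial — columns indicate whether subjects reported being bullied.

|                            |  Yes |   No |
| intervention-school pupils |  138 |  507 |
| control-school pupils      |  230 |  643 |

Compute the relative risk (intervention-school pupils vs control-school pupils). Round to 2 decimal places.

RR: 0.81

risk, intervention-school pupils = 138/645 = 0.2140
risk, control-school pupils = 230/873 = 0.2635
RR = 0.2140 / 0.2635 = 0.81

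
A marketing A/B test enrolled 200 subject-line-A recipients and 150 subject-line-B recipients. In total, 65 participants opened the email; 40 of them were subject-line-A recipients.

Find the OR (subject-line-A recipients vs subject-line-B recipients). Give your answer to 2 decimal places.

subject-line-A recipients without the outcome: 200 − 40 = 160
subject-line-B recipients with the outcome: 65 − 40 = 25
subject-line-B recipients without the outcome: 150 − 25 = 125
OR = (40 × 125) / (160 × 25) = 5000/4000 ≈ 1.25

1.25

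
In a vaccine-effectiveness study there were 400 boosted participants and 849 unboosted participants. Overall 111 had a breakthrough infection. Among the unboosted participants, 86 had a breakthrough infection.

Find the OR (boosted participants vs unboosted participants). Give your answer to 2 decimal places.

boosted participants with the outcome: 111 − 86 = 25
boosted participants without the outcome: 400 − 25 = 375
unboosted participants without the outcome: 849 − 86 = 763
odds, boosted participants = 25/375 = 0.0667
odds, unboosted participants = 86/763 = 0.1127
OR = 0.0667 / 0.1127 = 0.59

OR: 0.59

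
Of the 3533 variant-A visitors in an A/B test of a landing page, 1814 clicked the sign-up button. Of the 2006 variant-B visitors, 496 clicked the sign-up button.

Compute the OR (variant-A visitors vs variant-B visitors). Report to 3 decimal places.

OR = (1814 × 1510) / (1719 × 496) = 2739140/852624 ≈ 3.213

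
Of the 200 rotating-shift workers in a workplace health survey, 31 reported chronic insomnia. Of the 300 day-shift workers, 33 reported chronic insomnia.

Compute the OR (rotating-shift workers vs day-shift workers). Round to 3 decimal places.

OR = (31 × 267) / (169 × 33) = 8277/5577 ≈ 1.484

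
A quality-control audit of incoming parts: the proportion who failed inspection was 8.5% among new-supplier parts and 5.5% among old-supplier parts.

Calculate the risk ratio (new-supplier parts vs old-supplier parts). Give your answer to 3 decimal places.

RR = 0.0850 / 0.0550 = 1.545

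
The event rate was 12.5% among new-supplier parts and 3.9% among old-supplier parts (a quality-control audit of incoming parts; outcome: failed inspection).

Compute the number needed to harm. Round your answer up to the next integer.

NNH ≈ 12

absolute risk difference = 0.086000
1 / 0.086000 = 11.628 → round up → 12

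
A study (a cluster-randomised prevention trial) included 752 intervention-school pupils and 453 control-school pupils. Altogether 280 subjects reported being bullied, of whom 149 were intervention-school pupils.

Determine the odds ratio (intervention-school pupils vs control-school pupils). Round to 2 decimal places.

0.61

intervention-school pupils without the outcome: 752 − 149 = 603
control-school pupils with the outcome: 280 − 149 = 131
control-school pupils without the outcome: 453 − 131 = 322
OR = (149 × 322) / (603 × 131) = 47978/78993 ≈ 0.61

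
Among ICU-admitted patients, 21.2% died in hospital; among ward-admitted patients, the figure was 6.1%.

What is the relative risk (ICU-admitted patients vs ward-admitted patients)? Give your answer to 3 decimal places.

RR = 0.2120 / 0.0610 = 3.475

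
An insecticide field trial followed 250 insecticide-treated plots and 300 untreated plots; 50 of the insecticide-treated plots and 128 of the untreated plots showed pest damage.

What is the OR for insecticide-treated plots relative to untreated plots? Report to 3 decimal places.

OR = (50 × 172) / (200 × 128) = 8600/25600 ≈ 0.336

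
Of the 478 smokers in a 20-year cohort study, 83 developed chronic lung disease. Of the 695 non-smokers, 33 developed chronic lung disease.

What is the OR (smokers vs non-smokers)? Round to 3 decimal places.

OR = (83 × 662) / (395 × 33) = 54946/13035 ≈ 4.215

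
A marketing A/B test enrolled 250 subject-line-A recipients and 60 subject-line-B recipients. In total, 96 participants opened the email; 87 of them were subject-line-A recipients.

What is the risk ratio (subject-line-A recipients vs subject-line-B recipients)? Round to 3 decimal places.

RR: 2.320

subject-line-A recipients without the outcome: 250 − 87 = 163
subject-line-B recipients with the outcome: 96 − 87 = 9
subject-line-B recipients without the outcome: 60 − 9 = 51
risk, subject-line-A recipients = 87/250 = 0.3480
risk, subject-line-B recipients = 9/60 = 0.1500
RR = 0.3480 / 0.1500 = 2.320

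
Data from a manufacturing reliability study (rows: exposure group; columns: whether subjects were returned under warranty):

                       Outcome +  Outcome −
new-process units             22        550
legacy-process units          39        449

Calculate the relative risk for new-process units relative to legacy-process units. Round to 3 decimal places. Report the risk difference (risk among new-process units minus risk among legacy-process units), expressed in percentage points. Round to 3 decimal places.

RR = 0.481; RD = -4.146

risk, new-process units = 22/572 = 0.03846
risk, legacy-process units = 39/488 = 0.07992
RR = 0.03846 / 0.07992 = 0.481
risk difference = 0.03846 − 0.07992 = -0.04146 → -4.146 percentage points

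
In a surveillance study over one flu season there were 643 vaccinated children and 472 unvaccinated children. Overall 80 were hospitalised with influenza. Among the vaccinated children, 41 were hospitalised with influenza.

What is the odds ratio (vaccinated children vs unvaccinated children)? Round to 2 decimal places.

OR ≈ 0.76

vaccinated children without the outcome: 643 − 41 = 602
unvaccinated children with the outcome: 80 − 41 = 39
unvaccinated children without the outcome: 472 − 39 = 433
OR = (41 × 433) / (602 × 39) = 17753/23478 ≈ 0.76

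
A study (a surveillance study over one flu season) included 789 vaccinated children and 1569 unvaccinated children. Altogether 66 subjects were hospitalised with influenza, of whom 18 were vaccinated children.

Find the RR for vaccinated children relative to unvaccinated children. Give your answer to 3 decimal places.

0.746

vaccinated children without the outcome: 789 − 18 = 771
unvaccinated children with the outcome: 66 − 18 = 48
unvaccinated children without the outcome: 1569 − 48 = 1521
risk, vaccinated children = 18/789 = 0.02281
risk, unvaccinated children = 48/1569 = 0.03059
RR = 0.02281 / 0.03059 = 0.746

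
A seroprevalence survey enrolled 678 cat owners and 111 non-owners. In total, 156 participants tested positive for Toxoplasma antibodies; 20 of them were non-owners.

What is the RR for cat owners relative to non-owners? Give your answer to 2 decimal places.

cat owners with the outcome: 156 − 20 = 136
cat owners without the outcome: 678 − 136 = 542
non-owners without the outcome: 111 − 20 = 91
risk, cat owners = 136/678 = 0.2006
risk, non-owners = 20/111 = 0.1802
RR = 0.2006 / 0.1802 = 1.11

1.11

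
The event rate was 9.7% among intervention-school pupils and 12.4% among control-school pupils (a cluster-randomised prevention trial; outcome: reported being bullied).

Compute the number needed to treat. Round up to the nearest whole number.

38

absolute risk difference = 0.027000
1 / 0.027000 = 37.037 → round up → 38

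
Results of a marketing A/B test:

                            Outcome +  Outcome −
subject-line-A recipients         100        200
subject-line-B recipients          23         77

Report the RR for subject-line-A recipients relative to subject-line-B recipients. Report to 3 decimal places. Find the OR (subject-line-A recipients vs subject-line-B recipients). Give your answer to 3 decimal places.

risk, subject-line-A recipients = 100/300 = 0.3333
risk, subject-line-B recipients = 23/100 = 0.2300
RR = 0.3333 / 0.2300 = 1.449
odds, subject-line-A recipients = 100/200 = 0.5000
odds, subject-line-B recipients = 23/77 = 0.2987
OR = 0.5000 / 0.2987 = 1.674

RR = 1.449; OR = 1.674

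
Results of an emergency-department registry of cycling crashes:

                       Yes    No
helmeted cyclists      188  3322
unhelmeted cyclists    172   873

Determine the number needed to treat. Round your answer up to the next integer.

risk, helmeted cyclists = 188/3510 = 0.053561
risk, unhelmeted cyclists = 172/1045 = 0.164593
absolute risk difference = 0.111032
1 / 0.111032 = 9.006 → round up → 10

NNT = 10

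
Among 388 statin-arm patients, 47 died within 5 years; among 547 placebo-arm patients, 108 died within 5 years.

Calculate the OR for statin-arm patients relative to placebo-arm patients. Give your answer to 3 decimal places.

odds, statin-arm patients = 47/341 = 0.1378
odds, placebo-arm patients = 108/439 = 0.2460
OR = 0.1378 / 0.2460 = 0.560

0.560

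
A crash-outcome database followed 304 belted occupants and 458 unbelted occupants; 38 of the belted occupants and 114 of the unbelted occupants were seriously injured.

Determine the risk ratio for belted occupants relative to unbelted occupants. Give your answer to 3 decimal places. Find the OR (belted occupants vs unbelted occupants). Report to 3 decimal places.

RR = 0.502; OR = 0.431

risk, belted occupants = 38/304 = 0.1250
risk, unbelted occupants = 114/458 = 0.2489
RR = 0.1250 / 0.2489 = 0.502
OR = (38 × 344) / (266 × 114) = 13072/30324 ≈ 0.431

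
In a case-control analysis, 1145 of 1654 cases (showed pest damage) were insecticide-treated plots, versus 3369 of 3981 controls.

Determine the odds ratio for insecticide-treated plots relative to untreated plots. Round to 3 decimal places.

0.409

odds, insecticide-treated plots = 1145/3369 = 0.3399
odds, untreated plots = 509/612 = 0.8317
OR = 0.3399 / 0.8317 = 0.409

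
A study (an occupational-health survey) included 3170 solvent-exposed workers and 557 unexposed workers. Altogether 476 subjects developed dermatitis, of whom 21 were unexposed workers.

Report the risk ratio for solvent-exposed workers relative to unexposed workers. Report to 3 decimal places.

solvent-exposed workers with the outcome: 476 − 21 = 455
solvent-exposed workers without the outcome: 3170 − 455 = 2715
unexposed workers without the outcome: 557 − 21 = 536
risk, solvent-exposed workers = 455/3170 = 0.14353
risk, unexposed workers = 21/557 = 0.03770
RR = 0.14353 / 0.03770 = 3.807

RR: 3.807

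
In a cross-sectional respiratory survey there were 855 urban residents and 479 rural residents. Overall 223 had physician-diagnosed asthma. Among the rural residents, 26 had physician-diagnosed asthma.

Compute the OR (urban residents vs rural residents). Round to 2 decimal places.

urban residents with the outcome: 223 − 26 = 197
urban residents without the outcome: 855 − 197 = 658
rural residents without the outcome: 479 − 26 = 453
OR = (197 × 453) / (658 × 26) = 89241/17108 ≈ 5.22

OR = 5.22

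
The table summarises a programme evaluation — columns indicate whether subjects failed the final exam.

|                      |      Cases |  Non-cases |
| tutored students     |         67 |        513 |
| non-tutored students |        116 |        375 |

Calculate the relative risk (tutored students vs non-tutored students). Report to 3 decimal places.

risk, tutored students = 67/580 = 0.1155
risk, non-tutored students = 116/491 = 0.2363
RR = 0.1155 / 0.2363 = 0.489

RR: 0.489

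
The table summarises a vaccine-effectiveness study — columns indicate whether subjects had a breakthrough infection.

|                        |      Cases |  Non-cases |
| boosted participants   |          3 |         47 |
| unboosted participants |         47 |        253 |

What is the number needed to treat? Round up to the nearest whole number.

risk, boosted participants = 3/50 = 0.060000
risk, unboosted participants = 47/300 = 0.156667
absolute risk difference = 0.096667
1 / 0.096667 = 10.345 → round up → 11

11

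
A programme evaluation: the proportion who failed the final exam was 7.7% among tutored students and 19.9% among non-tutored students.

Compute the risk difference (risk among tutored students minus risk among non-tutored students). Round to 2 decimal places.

risk difference = 0.0770 − 0.1990 = -0.12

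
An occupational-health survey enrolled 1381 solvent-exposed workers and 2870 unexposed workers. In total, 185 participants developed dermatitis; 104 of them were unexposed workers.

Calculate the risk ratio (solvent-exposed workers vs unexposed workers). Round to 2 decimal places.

1.62

solvent-exposed workers with the outcome: 185 − 104 = 81
solvent-exposed workers without the outcome: 1381 − 81 = 1300
unexposed workers without the outcome: 2870 − 104 = 2766
risk, solvent-exposed workers = 81/1381 = 0.05865
risk, unexposed workers = 104/2870 = 0.03624
RR = 0.05865 / 0.03624 = 1.62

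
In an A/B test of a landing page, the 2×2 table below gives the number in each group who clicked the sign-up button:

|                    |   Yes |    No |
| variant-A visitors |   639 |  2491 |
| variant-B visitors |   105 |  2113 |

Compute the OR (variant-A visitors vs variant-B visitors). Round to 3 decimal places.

OR = (639 × 2113) / (2491 × 105) = 1350207/261555 ≈ 5.162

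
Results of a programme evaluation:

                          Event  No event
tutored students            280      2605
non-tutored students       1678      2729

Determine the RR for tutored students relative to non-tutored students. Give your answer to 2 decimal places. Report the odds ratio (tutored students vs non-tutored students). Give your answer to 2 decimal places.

RR = 0.25; OR = 0.17

risk, tutored students = 280/2885 = 0.0971
risk, non-tutored students = 1678/4407 = 0.3808
RR = 0.0971 / 0.3808 = 0.25
odds, tutored students = 280/2605 = 0.1075
odds, non-tutored students = 1678/2729 = 0.6149
OR = 0.1075 / 0.6149 = 0.17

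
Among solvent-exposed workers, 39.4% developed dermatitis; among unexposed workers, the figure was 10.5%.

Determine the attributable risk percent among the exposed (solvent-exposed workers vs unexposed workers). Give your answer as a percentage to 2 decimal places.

AR% = (0.3940 − 0.1050) / 0.3940 = 0.7335 → 73.35%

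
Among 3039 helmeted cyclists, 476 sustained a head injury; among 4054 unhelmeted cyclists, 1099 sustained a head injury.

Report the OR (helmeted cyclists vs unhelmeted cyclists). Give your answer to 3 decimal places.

odds, helmeted cyclists = 476/2563 = 0.1857
odds, unhelmeted cyclists = 1099/2955 = 0.3719
OR = 0.1857 / 0.3719 = 0.499

OR = 0.499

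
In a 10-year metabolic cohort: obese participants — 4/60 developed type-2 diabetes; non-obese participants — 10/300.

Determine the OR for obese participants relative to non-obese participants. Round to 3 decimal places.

OR = (4 × 290) / (56 × 10) = 1160/560 ≈ 2.071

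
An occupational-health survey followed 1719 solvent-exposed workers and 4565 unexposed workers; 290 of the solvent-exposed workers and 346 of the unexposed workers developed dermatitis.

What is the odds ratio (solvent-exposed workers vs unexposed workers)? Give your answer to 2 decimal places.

OR = (290 × 4219) / (1429 × 346) = 1223510/494434 ≈ 2.47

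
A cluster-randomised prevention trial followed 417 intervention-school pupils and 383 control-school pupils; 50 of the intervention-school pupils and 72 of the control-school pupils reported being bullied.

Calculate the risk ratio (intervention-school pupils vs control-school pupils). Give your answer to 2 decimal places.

risk, intervention-school pupils = 50/417 = 0.1199
risk, control-school pupils = 72/383 = 0.1880
RR = 0.1199 / 0.1880 = 0.64

RR ≈ 0.64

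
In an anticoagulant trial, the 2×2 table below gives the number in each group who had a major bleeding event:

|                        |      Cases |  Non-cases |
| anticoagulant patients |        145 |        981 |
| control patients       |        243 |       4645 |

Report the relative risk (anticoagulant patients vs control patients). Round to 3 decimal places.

risk, anticoagulant patients = 145/1126 = 0.12877
risk, control patients = 243/4888 = 0.04971
RR = 0.12877 / 0.04971 = 2.590

RR ≈ 2.590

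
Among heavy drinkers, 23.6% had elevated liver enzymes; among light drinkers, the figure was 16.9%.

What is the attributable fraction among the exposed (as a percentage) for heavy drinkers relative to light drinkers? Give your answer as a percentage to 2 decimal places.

AR% = (0.2360 − 0.1690) / 0.2360 = 0.2839 → 28.39%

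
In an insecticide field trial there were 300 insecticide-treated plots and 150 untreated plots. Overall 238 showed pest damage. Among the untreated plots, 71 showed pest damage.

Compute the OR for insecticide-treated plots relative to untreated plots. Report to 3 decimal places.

OR ≈ 1.397

insecticide-treated plots with the outcome: 238 − 71 = 167
insecticide-treated plots without the outcome: 300 − 167 = 133
untreated plots without the outcome: 150 − 71 = 79
OR = (167 × 79) / (133 × 71) = 13193/9443 ≈ 1.397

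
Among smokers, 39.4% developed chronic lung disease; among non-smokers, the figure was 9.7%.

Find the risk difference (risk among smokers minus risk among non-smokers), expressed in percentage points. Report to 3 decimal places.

RD ≈ 29.700

risk difference = 0.3940 − 0.0970 = 0.2970 → 29.700 percentage points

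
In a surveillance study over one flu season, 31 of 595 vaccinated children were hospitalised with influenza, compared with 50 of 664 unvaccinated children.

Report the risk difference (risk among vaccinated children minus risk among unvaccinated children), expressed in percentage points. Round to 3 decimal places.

risk, vaccinated children = 31/595 = 0.0521
risk, unvaccinated children = 50/664 = 0.0753
risk difference = 0.0521 − 0.0753 = -0.0232 → -2.320 percentage points

RD = -2.320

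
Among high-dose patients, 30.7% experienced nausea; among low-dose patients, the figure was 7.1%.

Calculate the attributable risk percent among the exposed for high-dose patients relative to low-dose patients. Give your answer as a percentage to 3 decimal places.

AR% = (0.3070 − 0.0710) / 0.3070 = 0.7687 → 76.873%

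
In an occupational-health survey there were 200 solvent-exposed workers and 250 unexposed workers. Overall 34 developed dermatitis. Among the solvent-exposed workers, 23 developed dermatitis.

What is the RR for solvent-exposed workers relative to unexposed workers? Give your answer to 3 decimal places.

solvent-exposed workers without the outcome: 200 − 23 = 177
unexposed workers with the outcome: 34 − 23 = 11
unexposed workers without the outcome: 250 − 11 = 239
risk, solvent-exposed workers = 23/200 = 0.11500
risk, unexposed workers = 11/250 = 0.04400
RR = 0.11500 / 0.04400 = 2.614

RR = 2.614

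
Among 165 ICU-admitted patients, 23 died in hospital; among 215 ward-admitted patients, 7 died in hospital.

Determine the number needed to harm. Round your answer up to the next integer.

risk, ICU-admitted patients = 23/165 = 0.139394
risk, ward-admitted patients = 7/215 = 0.032558
absolute risk difference = 0.106836
1 / 0.106836 = 9.360 → round up → 10

NNH = 10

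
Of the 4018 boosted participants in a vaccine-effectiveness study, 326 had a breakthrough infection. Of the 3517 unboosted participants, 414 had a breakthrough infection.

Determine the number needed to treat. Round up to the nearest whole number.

NNT ≈ 28

risk, boosted participants = 326/4018 = 0.081135
risk, unboosted participants = 414/3517 = 0.117714
absolute risk difference = 0.036579
1 / 0.036579 = 27.338 → round up → 28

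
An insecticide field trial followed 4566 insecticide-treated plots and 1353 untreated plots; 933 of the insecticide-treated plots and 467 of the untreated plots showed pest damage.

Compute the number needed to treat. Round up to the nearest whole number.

NNT = 8

risk, insecticide-treated plots = 933/4566 = 0.204336
risk, untreated plots = 467/1353 = 0.345159
absolute risk difference = 0.140823
1 / 0.140823 = 7.101 → round up → 8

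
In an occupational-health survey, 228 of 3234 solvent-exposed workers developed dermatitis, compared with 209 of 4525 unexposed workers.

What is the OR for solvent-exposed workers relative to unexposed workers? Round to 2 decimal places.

OR = 1.57

odds, solvent-exposed workers = 228/3006 = 0.07585
odds, unexposed workers = 209/4316 = 0.04842
OR = 0.07585 / 0.04842 = 1.57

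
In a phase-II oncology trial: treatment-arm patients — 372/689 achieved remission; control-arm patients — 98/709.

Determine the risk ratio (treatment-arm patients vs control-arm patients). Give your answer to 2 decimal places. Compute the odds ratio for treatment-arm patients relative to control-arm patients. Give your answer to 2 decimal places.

RR = 3.91; OR = 7.32

risk, treatment-arm patients = 372/689 = 0.5399
risk, control-arm patients = 98/709 = 0.1382
RR = 0.5399 / 0.1382 = 3.91
OR = (372 × 611) / (317 × 98) = 227292/31066 ≈ 7.32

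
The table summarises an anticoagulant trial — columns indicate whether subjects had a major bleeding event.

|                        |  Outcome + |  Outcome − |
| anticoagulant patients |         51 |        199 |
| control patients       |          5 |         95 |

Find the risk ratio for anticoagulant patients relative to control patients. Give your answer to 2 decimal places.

risk, anticoagulant patients = 51/250 = 0.2040
risk, control patients = 5/100 = 0.0500
RR = 0.2040 / 0.0500 = 4.08

RR: 4.08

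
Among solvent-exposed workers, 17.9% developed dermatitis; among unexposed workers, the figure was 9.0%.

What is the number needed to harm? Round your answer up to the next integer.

absolute risk difference = 0.089000
1 / 0.089000 = 11.236 → round up → 12

12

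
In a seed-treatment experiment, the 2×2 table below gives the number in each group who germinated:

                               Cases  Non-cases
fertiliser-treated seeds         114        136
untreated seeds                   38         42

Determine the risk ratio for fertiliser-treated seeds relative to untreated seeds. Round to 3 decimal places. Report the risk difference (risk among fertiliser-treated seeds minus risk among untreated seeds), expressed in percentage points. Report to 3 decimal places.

risk, fertiliser-treated seeds = 114/250 = 0.4560
risk, untreated seeds = 38/80 = 0.4750
RR = 0.4560 / 0.4750 = 0.960
risk difference = 0.4560 − 0.4750 = -0.0190 → -1.900 percentage points

RR = 0.960; RD = -1.900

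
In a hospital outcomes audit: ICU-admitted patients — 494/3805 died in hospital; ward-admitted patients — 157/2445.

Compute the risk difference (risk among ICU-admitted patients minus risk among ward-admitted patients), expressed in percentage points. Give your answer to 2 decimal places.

6.56

risk, ICU-admitted patients = 494/3805 = 0.1298
risk, ward-admitted patients = 157/2445 = 0.0642
risk difference = 0.1298 − 0.0642 = 0.0656 → 6.56 percentage points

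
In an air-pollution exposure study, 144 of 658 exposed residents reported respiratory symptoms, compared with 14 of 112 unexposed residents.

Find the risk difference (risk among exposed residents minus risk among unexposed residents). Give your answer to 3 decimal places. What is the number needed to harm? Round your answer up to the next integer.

risk, exposed residents = 144/658 = 0.2188
risk, unexposed residents = 14/112 = 0.1250
risk difference = 0.2188 − 0.1250 = 0.094
absolute risk difference = 0.093845
1 / 0.093845 = 10.656 → round up → 11

RD = 0.094; NNH = 11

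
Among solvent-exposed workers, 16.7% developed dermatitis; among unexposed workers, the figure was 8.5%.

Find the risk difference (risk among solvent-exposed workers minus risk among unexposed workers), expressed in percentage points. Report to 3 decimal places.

RD ≈ 8.200

risk difference = 0.1670 − 0.0850 = 0.0820 → 8.200 percentage points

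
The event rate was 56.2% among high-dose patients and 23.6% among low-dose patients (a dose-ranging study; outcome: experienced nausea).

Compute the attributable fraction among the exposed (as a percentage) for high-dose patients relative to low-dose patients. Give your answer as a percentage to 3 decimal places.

AR% = (0.5620 − 0.2360) / 0.5620 = 0.5801 → 58.007%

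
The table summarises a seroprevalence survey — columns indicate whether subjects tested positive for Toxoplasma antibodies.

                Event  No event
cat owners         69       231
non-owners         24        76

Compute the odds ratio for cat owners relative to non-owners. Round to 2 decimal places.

0.95

odds, cat owners = 69/231 = 0.2987
odds, non-owners = 24/76 = 0.3158
OR = 0.2987 / 0.3158 = 0.95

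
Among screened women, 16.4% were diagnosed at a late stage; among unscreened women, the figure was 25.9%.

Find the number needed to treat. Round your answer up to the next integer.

absolute risk difference = 0.095000
1 / 0.095000 = 10.526 → round up → 11

11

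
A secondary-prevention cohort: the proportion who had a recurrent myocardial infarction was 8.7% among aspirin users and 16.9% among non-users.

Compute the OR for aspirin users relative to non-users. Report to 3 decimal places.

0.469

odds, aspirin users = 0.0870/0.9130 = 0.0953
odds, non-users = 0.1690/0.8310 = 0.2034
OR = 0.0953 / 0.2034 = 0.469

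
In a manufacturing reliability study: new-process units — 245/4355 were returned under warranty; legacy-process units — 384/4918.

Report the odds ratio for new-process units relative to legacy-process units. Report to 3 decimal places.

OR = (245 × 4534) / (4110 × 384) = 1110830/1578240 ≈ 0.704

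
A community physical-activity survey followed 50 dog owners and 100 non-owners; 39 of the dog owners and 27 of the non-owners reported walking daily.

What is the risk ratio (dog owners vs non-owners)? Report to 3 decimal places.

2.889

risk, dog owners = 39/50 = 0.7800
risk, non-owners = 27/100 = 0.2700
RR = 0.7800 / 0.2700 = 2.889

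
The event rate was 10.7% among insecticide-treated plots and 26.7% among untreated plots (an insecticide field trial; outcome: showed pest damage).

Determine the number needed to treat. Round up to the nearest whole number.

NNT = 7

absolute risk difference = 0.160000
1 / 0.160000 = 6.250 → round up → 7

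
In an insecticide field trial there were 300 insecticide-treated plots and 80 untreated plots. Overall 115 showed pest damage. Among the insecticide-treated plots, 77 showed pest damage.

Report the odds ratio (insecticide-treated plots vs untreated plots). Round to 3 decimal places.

insecticide-treated plots without the outcome: 300 − 77 = 223
untreated plots with the outcome: 115 − 77 = 38
untreated plots without the outcome: 80 − 38 = 42
OR = (77 × 42) / (223 × 38) = 3234/8474 ≈ 0.382

OR ≈ 0.382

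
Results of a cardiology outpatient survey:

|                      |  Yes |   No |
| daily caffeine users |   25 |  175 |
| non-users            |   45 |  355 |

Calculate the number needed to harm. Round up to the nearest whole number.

risk, daily caffeine users = 25/200 = 0.125000
risk, non-users = 45/400 = 0.112500
absolute risk difference = 0.012500
1 / 0.012500 = 80.000 → round up → 80

NNH = 80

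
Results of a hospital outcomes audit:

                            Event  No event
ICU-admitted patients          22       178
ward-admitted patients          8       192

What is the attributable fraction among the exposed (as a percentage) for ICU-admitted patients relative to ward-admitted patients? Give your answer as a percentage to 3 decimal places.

risk, ICU-admitted patients = 22/200 = 0.11000
risk, ward-admitted patients = 8/200 = 0.04000
AR% = (0.11000 − 0.04000) / 0.11000 = 0.6364 → 63.636%

AR%: 63.636%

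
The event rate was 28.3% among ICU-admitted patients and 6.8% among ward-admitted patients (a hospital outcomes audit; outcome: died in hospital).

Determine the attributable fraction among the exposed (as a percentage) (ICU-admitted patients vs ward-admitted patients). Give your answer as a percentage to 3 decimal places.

AR% = (0.2830 − 0.0680) / 0.2830 = 0.7597 → 75.972%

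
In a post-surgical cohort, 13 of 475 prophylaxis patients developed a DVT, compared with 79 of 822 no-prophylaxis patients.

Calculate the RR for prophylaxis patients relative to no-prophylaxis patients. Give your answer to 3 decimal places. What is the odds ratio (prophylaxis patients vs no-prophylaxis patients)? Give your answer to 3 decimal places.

RR = 0.285; OR = 0.265

risk, prophylaxis patients = 13/475 = 0.02737
risk, no-prophylaxis patients = 79/822 = 0.09611
RR = 0.02737 / 0.09611 = 0.285
odds, prophylaxis patients = 13/462 = 0.02814
odds, no-prophylaxis patients = 79/743 = 0.10633
OR = 0.02814 / 0.10633 = 0.265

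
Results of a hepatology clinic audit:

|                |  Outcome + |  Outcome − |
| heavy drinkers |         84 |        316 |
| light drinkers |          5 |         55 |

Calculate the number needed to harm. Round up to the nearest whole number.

NNH = 8

risk, heavy drinkers = 84/400 = 0.210000
risk, light drinkers = 5/60 = 0.083333
absolute risk difference = 0.126667
1 / 0.126667 = 7.895 → round up → 8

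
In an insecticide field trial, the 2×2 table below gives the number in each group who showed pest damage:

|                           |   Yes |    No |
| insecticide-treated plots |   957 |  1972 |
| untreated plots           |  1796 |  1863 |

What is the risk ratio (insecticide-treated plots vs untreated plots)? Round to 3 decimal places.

0.666

risk, insecticide-treated plots = 957/2929 = 0.3267
risk, untreated plots = 1796/3659 = 0.4908
RR = 0.3267 / 0.4908 = 0.666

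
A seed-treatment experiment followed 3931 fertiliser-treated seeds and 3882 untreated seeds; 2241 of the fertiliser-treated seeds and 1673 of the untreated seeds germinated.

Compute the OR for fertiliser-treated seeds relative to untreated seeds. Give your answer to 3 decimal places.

OR = (2241 × 2209) / (1690 × 1673) = 4950369/2827370 ≈ 1.751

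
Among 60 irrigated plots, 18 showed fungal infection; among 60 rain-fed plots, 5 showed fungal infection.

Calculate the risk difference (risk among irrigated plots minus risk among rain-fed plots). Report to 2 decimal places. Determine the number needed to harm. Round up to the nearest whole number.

RD = 0.22; NNH = 5

risk, irrigated plots = 18/60 = 0.3000
risk, rain-fed plots = 5/60 = 0.0833
risk difference = 0.3000 − 0.0833 = 0.22
absolute risk difference = 0.216667
1 / 0.216667 = 4.615 → round up → 5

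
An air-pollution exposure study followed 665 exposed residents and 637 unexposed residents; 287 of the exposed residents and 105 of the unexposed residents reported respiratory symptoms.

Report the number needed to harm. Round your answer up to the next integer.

risk, exposed residents = 287/665 = 0.431579
risk, unexposed residents = 105/637 = 0.164835
absolute risk difference = 0.266744
1 / 0.266744 = 3.749 → round up → 4

NNH ≈ 4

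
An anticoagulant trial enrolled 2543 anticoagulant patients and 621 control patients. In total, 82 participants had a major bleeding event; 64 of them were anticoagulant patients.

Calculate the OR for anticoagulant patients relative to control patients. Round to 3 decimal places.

anticoagulant patients without the outcome: 2543 − 64 = 2479
control patients with the outcome: 82 − 64 = 18
control patients without the outcome: 621 − 18 = 603
OR = (64 × 603) / (2479 × 18) = 38592/44622 ≈ 0.865

0.865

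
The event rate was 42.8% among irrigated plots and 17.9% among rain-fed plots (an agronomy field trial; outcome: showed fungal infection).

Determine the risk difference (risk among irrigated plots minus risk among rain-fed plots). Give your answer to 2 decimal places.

risk difference = 0.4280 − 0.1790 = 0.25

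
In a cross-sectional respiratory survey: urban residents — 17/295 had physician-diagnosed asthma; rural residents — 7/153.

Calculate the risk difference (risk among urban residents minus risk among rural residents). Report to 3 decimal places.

risk, urban residents = 17/295 = 0.05763
risk, rural residents = 7/153 = 0.04575
risk difference = 0.05763 − 0.04575 = 0.012

RD ≈ 0.012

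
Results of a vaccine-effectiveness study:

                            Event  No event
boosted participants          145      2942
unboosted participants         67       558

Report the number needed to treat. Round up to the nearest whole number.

17

risk, boosted participants = 145/3087 = 0.046971
risk, unboosted participants = 67/625 = 0.107200
absolute risk difference = 0.060229
1 / 0.060229 = 16.603 → round up → 17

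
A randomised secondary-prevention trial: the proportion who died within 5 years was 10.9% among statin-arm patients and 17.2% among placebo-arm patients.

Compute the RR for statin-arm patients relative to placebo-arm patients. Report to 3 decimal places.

RR = 0.1090 / 0.1720 = 0.634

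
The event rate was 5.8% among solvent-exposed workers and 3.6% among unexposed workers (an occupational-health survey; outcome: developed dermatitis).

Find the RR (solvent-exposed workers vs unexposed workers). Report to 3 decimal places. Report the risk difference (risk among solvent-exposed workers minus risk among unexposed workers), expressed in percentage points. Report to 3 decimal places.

RR = 0.05800 / 0.03600 = 1.611
risk difference = 0.05800 − 0.03600 = 0.02200 → 2.200 percentage points

RR = 1.611; RD = 2.200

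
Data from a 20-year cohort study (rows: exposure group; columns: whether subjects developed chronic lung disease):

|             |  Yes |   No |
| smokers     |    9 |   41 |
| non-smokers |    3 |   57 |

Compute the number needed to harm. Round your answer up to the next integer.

8

risk, smokers = 9/50 = 0.180000
risk, non-smokers = 3/60 = 0.050000
absolute risk difference = 0.130000
1 / 0.130000 = 7.692 → round up → 8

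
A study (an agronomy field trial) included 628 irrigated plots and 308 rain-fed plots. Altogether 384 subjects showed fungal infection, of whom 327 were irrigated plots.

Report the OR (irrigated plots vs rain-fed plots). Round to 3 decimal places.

irrigated plots without the outcome: 628 − 327 = 301
rain-fed plots with the outcome: 384 − 327 = 57
rain-fed plots without the outcome: 308 − 57 = 251
OR = (327 × 251) / (301 × 57) = 82077/17157 ≈ 4.784

OR: 4.784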